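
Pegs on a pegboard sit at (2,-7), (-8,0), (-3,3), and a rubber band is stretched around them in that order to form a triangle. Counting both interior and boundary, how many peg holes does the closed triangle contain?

By the shoelace formula, twice the signed area is |[2·0 − (-8)·(-7)] + [(-8)·3 − (-3)·0] + [(-3)·(-7) − 2·3]| = 65, so the area is 32.5.
Summing gcd(|Δx|,|Δy|) over the edges gives the boundary count: gcd(10,7) + gcd(5,3) + gcd(5,10) = 1+1+5 = 7.
Pick's theorem gives I = A − B/2 + 1 = 32.5 − 7/2 + 1 = 30, so the closed region contains I + B = 30 + 7 = 37 lattice points.

37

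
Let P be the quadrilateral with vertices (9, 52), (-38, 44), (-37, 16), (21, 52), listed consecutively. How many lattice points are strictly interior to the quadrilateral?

871

By the shoelace formula, twice the signed area is |(9·44 − (-38)·52) + ((-38)·16 − (-37)·44) + ((-37)·52 − 21·16) + (21·52 − 9·52)| = 1756, so the area is 878.
Along each edge there are gcd(|Δx|,|Δy|)+1 lattice points, so counting each shared vertex once the boundary has gcd(47,8) + gcd(1,28) + gcd(58,36) + gcd(12,0) = 1+1+2+12 = 16.
Pick's theorem gives I = A − B/2 + 1 = 878 − 16/2 + 1 = 871.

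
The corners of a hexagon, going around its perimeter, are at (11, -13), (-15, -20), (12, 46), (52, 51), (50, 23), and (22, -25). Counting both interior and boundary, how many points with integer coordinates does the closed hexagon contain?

The shoelace formula gives twice the area as |(11·(-20) − (-15)·(-13)) + ((-15)·46 − 12·(-20)) + (12·51 − 52·46) + (52·23 − 50·51) + (50·(-25) − 22·23) + (22·(-13) − 11·(-25))| = 5766, so the area is 2883.
Along each edge there are gcd(|Δx|,|Δy|)+1 lattice points, so counting each shared vertex once the boundary has gcd(26,7) + gcd(27,66) + gcd(40,5) + gcd(2,28) + gcd(28,48) + gcd(11,12) = 1+3+5+2+4+1 = 16.
Pick's theorem gives I = A − B/2 + 1 = 2883 − 16/2 + 1 = 2876, so the closed region contains I + B = 2876 + 16 = 2892 lattice points.

2892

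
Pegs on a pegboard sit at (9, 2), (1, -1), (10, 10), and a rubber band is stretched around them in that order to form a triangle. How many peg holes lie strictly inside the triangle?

30

By the shoelace formula, twice the signed area is |[9·(-1) − 1·2] + [1·10 − 10·(-1)] + [10·2 − 9·10]| = 61, so the area is 61/2.
The number of boundary lattice points is Σ gcd(|Δx|,|Δy|) = gcd(8,3) + gcd(9,11) + gcd(1,8) = 1+1+1 = 3.
By Pick's theorem A = I + B/2 − 1, so I = 61/2 − 3/2 + 1 = 30.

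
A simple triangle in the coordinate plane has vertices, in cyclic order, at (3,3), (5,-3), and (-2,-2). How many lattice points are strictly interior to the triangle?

Using the shoelace formula, 2A = |[3·(-3) − 5·3] + [5·(-2) − (-2)·(-3)] + [(-2)·3 − 3·(-2)]| = 40, so the area is 20.
Summing gcd(|Δx|,|Δy|) over the edges gives the boundary count: gcd(2,6) + gcd(7,1) + gcd(5,5) = 2+1+5 = 8.
Pick's theorem gives I = A − B/2 + 1 = 20 − 8/2 + 1 = 17.

17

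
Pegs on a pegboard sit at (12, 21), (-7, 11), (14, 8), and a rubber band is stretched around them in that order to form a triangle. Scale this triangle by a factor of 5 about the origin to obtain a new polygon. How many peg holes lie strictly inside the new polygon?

Using the shoelace formula, 2A = |(12·11 − (-7)·21) + ((-7)·8 − 14·11) + (14·21 − 12·8)| = 267, so the area is 133.5.
Summing gcd(|Δx|,|Δy|) over the edges gives the boundary count: gcd(19,10) + gcd(21,3) + gcd(2,13) = 1+3+1 = 5.
Scaling by 5 multiplies the area by 5² = 25 (so the new area is 6675/2) and multiplies the boundary lattice-point count by 5, giving 25.
By Pick's theorem, the interior count of the dilated polygon is 6675/2 − 25/2 + 1 = 3326.

3326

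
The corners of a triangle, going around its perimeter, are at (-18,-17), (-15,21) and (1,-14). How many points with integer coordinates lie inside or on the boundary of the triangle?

359

Using the shoelace formula, 2A = |[(-18)·21 − (-15)·(-17)] + [(-15)·(-14) − 1·21] + [1·(-17) − (-18)·(-14)]| = 713, so the area is 713/2.
Along each edge there are gcd(|Δx|,|Δy|)+1 lattice points, so counting each shared vertex once the boundary has gcd(3,38) + gcd(16,35) + gcd(19,3) = 1+1+1 = 3.
Pick's theorem gives I = A − B/2 + 1 = 713/2 − 3/2 + 1 = 356, so the closed region contains I + B = 356 + 3 = 359 lattice points.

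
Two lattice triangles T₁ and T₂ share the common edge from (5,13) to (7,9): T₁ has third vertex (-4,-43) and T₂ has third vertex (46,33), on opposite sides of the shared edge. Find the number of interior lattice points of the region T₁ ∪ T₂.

174

The union is the simple quadrilateral with vertices (5,13), (-4,-43), (7,9), (46,33) in order.
The shoelace formula gives twice the area as |[5·(-43) − (-4)·13] + [(-4)·9 − 7·(-43)] + [7·33 − 46·9] + [46·13 − 5·33]| = 352, so the area is 176.
Along each edge there are gcd(|Δx|,|Δy|)+1 lattice points, so counting each shared vertex once the boundary has gcd(9,56) + gcd(11,52) + gcd(39,24) + gcd(41,20) = 1+1+3+1 = 6.
By Pick's theorem I = A − B/2 + 1 = 176 − 6/2 + 1 = 174.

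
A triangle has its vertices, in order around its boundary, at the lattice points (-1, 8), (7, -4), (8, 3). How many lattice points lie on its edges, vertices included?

The number of boundary lattice points is Σ gcd(|Δx|,|Δy|) = gcd(8,12) + gcd(1,7) + gcd(9,5) = 4+1+1 = 6.

6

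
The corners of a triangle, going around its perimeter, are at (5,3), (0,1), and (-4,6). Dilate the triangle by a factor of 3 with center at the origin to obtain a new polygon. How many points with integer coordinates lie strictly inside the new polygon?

The shoelace formula gives twice the area as |[5·1 − 0·3] + [0·6 − (-4)·1] + [(-4)·3 − 5·6]| = 33, so the area is 16.5.
The number of boundary lattice points is Σ gcd(|Δx|,|Δy|) = gcd(5,2) + gcd(4,5) + gcd(9,3) = 1+1+3 = 5.
Scaling by 3 multiplies the area by 3² = 9 (so the new area is 297/2) and multiplies the boundary lattice-point count by 3, giving 15.
By Pick's theorem, the interior count of the dilated polygon is 297/2 − 15/2 + 1 = 142.

142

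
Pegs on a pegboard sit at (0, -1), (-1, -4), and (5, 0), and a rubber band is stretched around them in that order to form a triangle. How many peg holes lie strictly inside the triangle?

6

Using the shoelace formula, 2A = |(0·(-4) − (-1)·(-1)) + ((-1)·0 − 5·(-4)) + (5·(-1) − 0·0)| = 14, so the area is 7.
Summing gcd(|Δx|,|Δy|) over the edges gives the boundary count: gcd(1,3) + gcd(6,4) + gcd(5,1) = 1+2+1 = 4.
By Pick's theorem A = I + B/2 − 1, so I = 7 − 4/2 + 1 = 6.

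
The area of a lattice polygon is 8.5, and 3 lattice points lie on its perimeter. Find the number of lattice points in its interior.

8

From Pick's theorem, I = A − B/2 + 1 = 8.5 − 3/2 + 1 = 8.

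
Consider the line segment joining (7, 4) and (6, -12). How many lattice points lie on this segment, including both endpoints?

2

The number of lattice points on a segment between lattice points is gcd(|Δx|,|Δy|) + 1 = gcd(1,16) + 1 = 1 + 1 = 2.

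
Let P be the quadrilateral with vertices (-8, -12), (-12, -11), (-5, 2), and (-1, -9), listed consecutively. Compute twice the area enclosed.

148

By the shoelace formula, twice the signed area is |[(-8)·(-11) − (-12)·(-12)] + [(-12)·2 − (-5)·(-11)] + [(-5)·(-9) − (-1)·2] + [(-1)·(-12) − (-8)·(-9)]| = 148, so the area is 74.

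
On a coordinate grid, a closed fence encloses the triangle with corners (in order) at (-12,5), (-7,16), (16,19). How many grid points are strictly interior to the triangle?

112

The shoelace formula gives twice the area as |[(-12)·16 − (-7)·5] + [(-7)·19 − 16·16] + [16·5 − (-12)·19]| = 238, so the area is 119.
The number of boundary lattice points is Σ gcd(|Δx|,|Δy|) = gcd(5,11) + gcd(23,3) + gcd(28,14) = 1+1+14 = 16.
Pick's theorem gives I = A − B/2 + 1 = 119 − 16/2 + 1 = 112.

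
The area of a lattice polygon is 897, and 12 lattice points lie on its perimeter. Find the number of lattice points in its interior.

Pick's theorem A = I + B/2 − 1 rearranges to I = A − B/2 + 1 = 897 − 12/2 + 1 = 892.

892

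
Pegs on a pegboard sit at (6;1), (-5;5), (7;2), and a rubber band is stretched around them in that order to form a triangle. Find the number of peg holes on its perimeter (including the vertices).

5

Summing gcd(|Δx|,|Δy|) over the edges gives the boundary count: gcd(11,4) + gcd(12,3) + gcd(1,1) = 1+3+1 = 5.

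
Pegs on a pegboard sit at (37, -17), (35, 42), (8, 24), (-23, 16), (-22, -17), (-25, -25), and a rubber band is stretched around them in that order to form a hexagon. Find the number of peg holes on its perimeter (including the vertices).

Summing gcd(|Δx|,|Δy|) over the edges gives the boundary count: gcd(2,59) + gcd(27,18) + gcd(31,8) + gcd(1,33) + gcd(3,8) + gcd(62,8) = 1+9+1+1+1+2 = 15.

15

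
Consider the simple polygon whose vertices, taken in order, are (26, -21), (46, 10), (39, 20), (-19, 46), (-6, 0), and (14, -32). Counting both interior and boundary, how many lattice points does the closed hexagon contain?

2474

Using the shoelace formula, 2A = |(26·10 − 46·(-21)) + (46·20 − 39·10) + (39·46 − (-19)·20) + ((-19)·0 − (-6)·46) + ((-6)·(-32) − 14·0) + (14·(-21) − 26·(-32))| = 4936, so the area is 2468.
Summing gcd(|Δx|,|Δy|) over the edges gives the boundary count: gcd(20,31) + gcd(7,10) + gcd(58,26) + gcd(13,46) + gcd(20,32) + gcd(12,11) = 1+1+2+1+4+1 = 10.
Pick's theorem gives I = A − B/2 + 1 = 2468 − 10/2 + 1 = 2464, so the closed region contains I + B = 2464 + 10 = 2474 lattice points.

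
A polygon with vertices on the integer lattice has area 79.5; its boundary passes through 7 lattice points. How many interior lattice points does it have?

From Pick's theorem, I = A − B/2 + 1 = 79.5 − 7/2 + 1 = 77.

77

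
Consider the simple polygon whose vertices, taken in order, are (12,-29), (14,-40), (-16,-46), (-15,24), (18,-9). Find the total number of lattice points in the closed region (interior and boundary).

1594

By the shoelace formula, twice the signed area is |(12·(-40) − 14·(-29)) + (14·(-46) − (-16)·(-40)) + ((-16)·24 − (-15)·(-46)) + ((-15)·(-9) − 18·24) + (18·(-29) − 12·(-9))| = 3143, so the area is 1571.5.
Summing gcd(|Δx|,|Δy|) over the edges gives the boundary count: gcd(2,11) + gcd(30,6) + gcd(1,70) + gcd(33,33) + gcd(6,20) = 1+6+1+33+2 = 43.
Pick's theorem gives I = A − B/2 + 1 = 1571.5 − 43/2 + 1 = 1551, so the closed region contains I + B = 1551 + 43 = 1594 lattice points.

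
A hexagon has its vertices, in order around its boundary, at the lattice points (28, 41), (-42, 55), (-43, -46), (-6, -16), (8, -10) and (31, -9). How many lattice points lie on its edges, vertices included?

Along each edge there are gcd(|Δx|,|Δy|)+1 lattice points, so counting each shared vertex once the boundary has gcd(70,14) + gcd(1,101) + gcd(37,30) + gcd(14,6) + gcd(23,1) + gcd(3,50) = 14+1+1+2+1+1 = 20.

20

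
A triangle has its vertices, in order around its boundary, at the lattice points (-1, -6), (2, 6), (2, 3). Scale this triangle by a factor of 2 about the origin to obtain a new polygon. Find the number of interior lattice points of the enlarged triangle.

The shoelace formula gives twice the area as |((-1)·6 − 2·(-6)) + (2·3 − 2·6) + (2·(-6) − (-1)·3)| = 9, so the area is 9/2.
Summing gcd(|Δx|,|Δy|) over the edges gives the boundary count: gcd(3,12) + gcd(0,3) + gcd(3,9) = 3+3+3 = 9.
Scaling by 2 multiplies the area by 2² = 4 (so the new area is 18) and multiplies the boundary lattice-point count by 2, giving 18.
By Pick's theorem, the interior count of the dilated polygon is 18 − 18/2 + 1 = 10.

10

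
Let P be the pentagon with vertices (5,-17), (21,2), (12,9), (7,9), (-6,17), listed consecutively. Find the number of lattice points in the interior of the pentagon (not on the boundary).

380

The shoelace formula gives twice the area as |(5·2 − 21·(-17)) + (21·9 − 12·2) + (12·9 − 7·9) + (7·17 − (-6)·9) + ((-6)·(-17) − 5·17)| = 767, so the area is 383.5.
Summing gcd(|Δx|,|Δy|) over the edges gives the boundary count: gcd(16,19) + gcd(9,7) + gcd(5,0) + gcd(13,8) + gcd(11,34) = 1+1+5+1+1 = 9.
By Pick's theorem A = I + B/2 − 1, so I = 383.5 − 9/2 + 1 = 380.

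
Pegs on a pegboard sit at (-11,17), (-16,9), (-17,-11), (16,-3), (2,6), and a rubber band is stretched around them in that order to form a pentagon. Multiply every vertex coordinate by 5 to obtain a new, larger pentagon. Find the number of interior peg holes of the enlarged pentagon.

11626

By the shoelace formula, twice the signed area is |((-11)·9 − (-16)·17) + ((-16)·(-11) − (-17)·9) + ((-17)·(-3) − 16·(-11)) + (16·6 − 2·(-3)) + (2·17 − (-11)·6)| = 931, so the area is 465.5.
The number of boundary lattice points is Σ gcd(|Δx|,|Δy|) = gcd(5,8) + gcd(1,20) + gcd(33,8) + gcd(14,9) + gcd(13,11) = 1+1+1+1+1 = 5.
Scaling by 5 multiplies the area by 5² = 25 (so the new area is 11637.5) and multiplies the boundary lattice-point count by 5, giving 25.
By Pick's theorem, the interior count of the dilated polygon is 11637.5 − 25/2 + 1 = 11626.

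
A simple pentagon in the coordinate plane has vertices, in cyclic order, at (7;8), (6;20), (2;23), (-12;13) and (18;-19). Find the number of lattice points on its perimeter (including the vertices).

Along each edge there are gcd(|Δx|,|Δy|)+1 lattice points, so counting each shared vertex once the boundary has gcd(1,12) + gcd(4,3) + gcd(14,10) + gcd(30,32) + gcd(11,27) = 1+1+2+2+1 = 7.

7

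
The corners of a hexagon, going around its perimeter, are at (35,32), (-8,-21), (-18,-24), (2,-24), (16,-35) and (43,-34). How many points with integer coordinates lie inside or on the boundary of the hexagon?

The shoelace formula gives twice the area as |(35·(-21) − (-8)·32) + ((-8)·(-24) − (-18)·(-21)) + ((-18)·(-24) − 2·(-24)) + (2·(-35) − 16·(-24)) + (16·(-34) − 43·(-35)) + (43·32 − 35·(-34))| = 3656, so the area is 1828.
Along each edge there are gcd(|Δx|,|Δy|)+1 lattice points, so counting each shared vertex once the boundary has gcd(43,53) + gcd(10,3) + gcd(20,0) + gcd(14,11) + gcd(27,1) + gcd(8,66) = 1+1+20+1+1+2 = 26.
Pick's theorem gives I = A − B/2 + 1 = 1828 − 26/2 + 1 = 1816, so the closed region contains I + B = 1816 + 26 = 1842 lattice points.

1842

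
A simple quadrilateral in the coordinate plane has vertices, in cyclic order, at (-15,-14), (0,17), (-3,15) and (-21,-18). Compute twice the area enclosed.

189

Using the shoelace formula, 2A = |((-15)·17 − 0·(-14)) + (0·15 − (-3)·17) + ((-3)·(-18) − (-21)·15) + ((-21)·(-14) − (-15)·(-18))| = 189, so the area is 94.5.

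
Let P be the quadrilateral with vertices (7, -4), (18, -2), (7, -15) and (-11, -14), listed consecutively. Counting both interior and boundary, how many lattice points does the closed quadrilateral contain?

163

By the shoelace formula, twice the signed area is |[7·(-2) − 18·(-4)] + [18·(-15) − 7·(-2)] + [7·(-14) − (-11)·(-15)] + [(-11)·(-4) − 7·(-14)]| = 319, so the area is 319/2.
The number of boundary lattice points is Σ gcd(|Δx|,|Δy|) = gcd(11,2) + gcd(11,13) + gcd(18,1) + gcd(18,10) = 1+1+1+2 = 5.
Pick's theorem gives I = A − B/2 + 1 = 319/2 − 5/2 + 1 = 158, so the closed region contains I + B = 158 + 5 = 163 lattice points.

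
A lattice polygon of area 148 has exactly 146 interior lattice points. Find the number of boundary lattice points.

Pick's theorem gives A = I + B/2 − 1, so B = 2(A − I + 1) = 2(148 − 146 + 1) = 6.

6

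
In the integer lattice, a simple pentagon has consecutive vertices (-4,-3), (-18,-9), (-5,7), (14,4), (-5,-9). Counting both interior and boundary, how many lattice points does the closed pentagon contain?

By the shoelace formula, twice the signed area is |((-4)·(-9) − (-18)·(-3)) + ((-18)·7 − (-5)·(-9)) + ((-5)·4 − 14·7) + (14·(-9) − (-5)·4) + ((-5)·(-3) − (-4)·(-9))| = 434, so the area is 217.
The number of boundary lattice points is Σ gcd(|Δx|,|Δy|) = gcd(14,6) + gcd(13,16) + gcd(19,3) + gcd(19,13) + gcd(1,6) = 2+1+1+1+1 = 6.
Pick's theorem gives I = A − B/2 + 1 = 217 − 6/2 + 1 = 215, so the closed region contains I + B = 215 + 6 = 221 lattice points.

221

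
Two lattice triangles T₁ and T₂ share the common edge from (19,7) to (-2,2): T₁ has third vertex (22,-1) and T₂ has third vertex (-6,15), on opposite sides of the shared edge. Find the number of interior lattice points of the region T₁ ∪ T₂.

236

The union is the simple quadrilateral with vertices (19,7), (22,-1), (-2,2), (-6,15) in order.
The shoelace formula gives twice the area as |[19·(-1) − 22·7] + [22·2 − (-2)·(-1)] + [(-2)·15 − (-6)·2] + [(-6)·7 − 19·15]| = 476, so the area is 238.
Along each edge there are gcd(|Δx|,|Δy|)+1 lattice points, so counting each shared vertex once the boundary has gcd(3,8) + gcd(24,3) + gcd(4,13) + gcd(25,8) = 1+3+1+1 = 6.
By Pick's theorem I = A − B/2 + 1 = 238 − 6/2 + 1 = 236.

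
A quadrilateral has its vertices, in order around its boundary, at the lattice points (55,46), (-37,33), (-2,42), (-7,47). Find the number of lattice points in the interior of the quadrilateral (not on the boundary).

336

Using the shoelace formula, 2A = |[55·33 − (-37)·46] + [(-37)·42 − (-2)·33] + [(-2)·47 − (-7)·42] + [(-7)·46 − 55·47]| = 678, so the area is 339.
Along each edge there are gcd(|Δx|,|Δy|)+1 lattice points, so counting each shared vertex once the boundary has gcd(92,13) + gcd(35,9) + gcd(5,5) + gcd(62,1) = 1+1+5+1 = 8.
By Pick's theorem A = I + B/2 − 1, so I = 339 − 8/2 + 1 = 336.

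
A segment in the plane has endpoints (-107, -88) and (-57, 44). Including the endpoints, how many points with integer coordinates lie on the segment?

3

The number of lattice points on a segment between lattice points is gcd(|Δx|,|Δy|) + 1 = gcd(50,132) + 1 = 2 + 1 = 3.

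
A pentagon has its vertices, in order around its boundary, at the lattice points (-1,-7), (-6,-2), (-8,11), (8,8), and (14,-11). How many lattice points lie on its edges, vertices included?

9

The number of boundary lattice points is Σ gcd(|Δx|,|Δy|) = gcd(5,5) + gcd(2,13) + gcd(16,3) + gcd(6,19) + gcd(15,4) = 5+1+1+1+1 = 9.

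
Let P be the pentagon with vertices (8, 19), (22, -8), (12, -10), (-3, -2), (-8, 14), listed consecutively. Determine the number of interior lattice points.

The shoelace formula gives twice the area as |(8·(-8) − 22·19) + (22·(-10) − 12·(-8)) + (12·(-2) − (-3)·(-10)) + ((-3)·14 − (-8)·(-2)) + ((-8)·19 − 8·14)| = 982, so the area is 491.
Along each edge there are gcd(|Δx|,|Δy|)+1 lattice points, so counting each shared vertex once the boundary has gcd(14,27) + gcd(10,2) + gcd(15,8) + gcd(5,16) + gcd(16,5) = 1+2+1+1+1 = 6.
Pick's theorem gives I = A − B/2 + 1 = 491 − 6/2 + 1 = 489.

489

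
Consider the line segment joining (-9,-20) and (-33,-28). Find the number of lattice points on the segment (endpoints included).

The number of lattice points on a segment between lattice points is gcd(|Δx|,|Δy|) + 1 = gcd(24,8) + 1 = 8 + 1 = 9.

9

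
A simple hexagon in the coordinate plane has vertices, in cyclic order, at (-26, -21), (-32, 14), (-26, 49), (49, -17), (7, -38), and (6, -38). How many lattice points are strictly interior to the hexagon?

By the shoelace formula, twice the signed area is |[(-26)·14 − (-32)·(-21)] + [(-32)·49 − (-26)·14] + [(-26)·(-17) − 49·49] + [49·(-38) − 7·(-17)] + [7·(-38) − 6·(-38)] + [6·(-21) − (-26)·(-38)]| = 7094, so the area is 3547.
Summing gcd(|Δx|,|Δy|) over the edges gives the boundary count: gcd(6,35) + gcd(6,35) + gcd(75,66) + gcd(42,21) + gcd(1,0) + gcd(32,17) = 1+1+3+21+1+1 = 28.
Pick's theorem gives I = A − B/2 + 1 = 3547 − 28/2 + 1 = 3534.

3534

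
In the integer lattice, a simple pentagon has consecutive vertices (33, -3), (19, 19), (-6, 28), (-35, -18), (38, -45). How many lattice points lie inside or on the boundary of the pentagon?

The shoelace formula gives twice the area as |[33·19 − 19·(-3)] + [19·28 − (-6)·19] + [(-6)·(-18) − (-35)·28] + [(-35)·(-45) − 38·(-18)] + [38·(-3) − 33·(-45)]| = 6048, so the area is 3024.
Along each edge there are gcd(|Δx|,|Δy|)+1 lattice points, so counting each shared vertex once the boundary has gcd(14,22) + gcd(25,9) + gcd(29,46) + gcd(73,27) + gcd(5,42) = 2+1+1+1+1 = 6.
Pick's theorem gives I = A − B/2 + 1 = 3024 − 6/2 + 1 = 3022, so the closed region contains I + B = 3022 + 6 = 3028 lattice points.

3028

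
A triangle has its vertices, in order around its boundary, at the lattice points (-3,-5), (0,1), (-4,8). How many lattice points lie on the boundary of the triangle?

Along each edge there are gcd(|Δx|,|Δy|)+1 lattice points, so counting each shared vertex once the boundary has gcd(3,6) + gcd(4,7) + gcd(1,13) = 3+1+1 = 5.

5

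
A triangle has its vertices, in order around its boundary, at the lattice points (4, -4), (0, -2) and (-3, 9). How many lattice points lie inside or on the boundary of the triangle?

22

By the shoelace formula, twice the signed area is |(4·(-2) − 0·(-4)) + (0·9 − (-3)·(-2)) + ((-3)·(-4) − 4·9)| = 38, so the area is 19.
Along each edge there are gcd(|Δx|,|Δy|)+1 lattice points, so counting each shared vertex once the boundary has gcd(4,2) + gcd(3,11) + gcd(7,13) = 2+1+1 = 4.
Pick's theorem gives I = A − B/2 + 1 = 19 − 4/2 + 1 = 18, so the closed region contains I + B = 18 + 4 = 22 lattice points.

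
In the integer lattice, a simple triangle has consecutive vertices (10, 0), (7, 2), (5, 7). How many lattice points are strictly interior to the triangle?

By the shoelace formula, twice the signed area is |[10·2 − 7·0] + [7·7 − 5·2] + [5·0 − 10·7]| = 11, so the area is 5.5.
Summing gcd(|Δx|,|Δy|) over the edges gives the boundary count: gcd(3,2) + gcd(2,5) + gcd(5,7) = 1+1+1 = 3.
By Pick's theorem A = I + B/2 − 1, so I = 5.5 − 3/2 + 1 = 5.

5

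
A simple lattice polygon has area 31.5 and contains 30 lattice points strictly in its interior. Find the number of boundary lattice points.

5

Pick's theorem gives A = I + B/2 − 1, so B = 2(A − I + 1) = 2(31.5 − 30 + 1) = 5.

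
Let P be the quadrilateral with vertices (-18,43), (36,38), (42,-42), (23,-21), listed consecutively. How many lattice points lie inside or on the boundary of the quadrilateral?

By the shoelace formula, twice the signed area is |((-18)·38 − 36·43) + (36·(-42) − 42·38) + (42·(-21) − 23·(-42)) + (23·43 − (-18)·(-21))| = 4645, so the area is 2322.5.
Summing gcd(|Δx|,|Δy|) over the edges gives the boundary count: gcd(54,5) + gcd(6,80) + gcd(19,21) + gcd(41,64) = 1+2+1+1 = 5.
Pick's theorem gives I = A − B/2 + 1 = 2322.5 − 5/2 + 1 = 2321, so the closed region contains I + B = 2321 + 5 = 2326 lattice points.

2326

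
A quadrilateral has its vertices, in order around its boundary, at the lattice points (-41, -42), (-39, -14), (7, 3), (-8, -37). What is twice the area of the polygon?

2499

By the shoelace formula, twice the signed area is |[(-41)·(-14) − (-39)·(-42)] + [(-39)·3 − 7·(-14)] + [7·(-37) − (-8)·3] + [(-8)·(-42) − (-41)·(-37)]| = 2499, so the area is 2499/2.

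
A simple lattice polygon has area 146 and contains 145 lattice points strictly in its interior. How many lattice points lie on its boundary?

Pick's theorem gives A = I + B/2 − 1, so B = 2(A − I + 1) = 2(146 − 145 + 1) = 4.

4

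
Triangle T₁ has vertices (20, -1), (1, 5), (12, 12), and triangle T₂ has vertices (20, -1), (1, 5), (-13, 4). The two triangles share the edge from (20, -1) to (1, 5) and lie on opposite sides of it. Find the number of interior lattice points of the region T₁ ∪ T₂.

The union is the simple quadrilateral with vertices (20, -1), (12, 12), (1, 5), (-13, 4) in order.
Using the shoelace formula, 2A = |[20·12 − 12·(-1)] + [12·5 − 1·12] + [1·4 − (-13)·5] + [(-13)·(-1) − 20·4]| = 302, so the area is 151.
Along each edge there are gcd(|Δx|,|Δy|)+1 lattice points, so counting each shared vertex once the boundary has gcd(8,13) + gcd(11,7) + gcd(14,1) + gcd(33,5) = 1+1+1+1 = 4.
By Pick's theorem I = A − B/2 + 1 = 151 − 4/2 + 1 = 150.

150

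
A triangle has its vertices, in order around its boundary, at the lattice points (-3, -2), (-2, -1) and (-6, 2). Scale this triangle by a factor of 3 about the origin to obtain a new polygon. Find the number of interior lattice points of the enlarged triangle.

28

The shoelace formula gives twice the area as |[(-3)·(-1) − (-2)·(-2)] + [(-2)·2 − (-6)·(-1)] + [(-6)·(-2) − (-3)·2]| = 7, so the area is 7/2.
Summing gcd(|Δx|,|Δy|) over the edges gives the boundary count: gcd(1,1) + gcd(4,3) + gcd(3,4) = 1+1+1 = 3.
Scaling by 3 multiplies the area by 3² = 9 (so the new area is 31.5) and multiplies the boundary lattice-point count by 3, giving 9.
By Pick's theorem, the interior count of the dilated polygon is 31.5 − 9/2 + 1 = 28.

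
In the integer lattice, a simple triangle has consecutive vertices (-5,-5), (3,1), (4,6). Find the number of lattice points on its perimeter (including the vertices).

4

The number of boundary lattice points is Σ gcd(|Δx|,|Δy|) = gcd(8,6) + gcd(1,5) + gcd(9,11) = 2+1+1 = 4.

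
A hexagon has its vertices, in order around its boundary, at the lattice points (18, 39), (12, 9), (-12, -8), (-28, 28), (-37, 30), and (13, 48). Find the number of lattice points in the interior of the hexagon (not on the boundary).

1584

Using the shoelace formula, 2A = |(18·9 − 12·39) + (12·(-8) − (-12)·9) + ((-12)·28 − (-28)·(-8)) + ((-28)·30 − (-37)·28) + ((-37)·48 − 13·30) + (13·39 − 18·48)| = 3181, so the area is 1590.5.
Along each edge there are gcd(|Δx|,|Δy|)+1 lattice points, so counting each shared vertex once the boundary has gcd(6,30) + gcd(24,17) + gcd(16,36) + gcd(9,2) + gcd(50,18) + gcd(5,9) = 6+1+4+1+2+1 = 15.
Pick's theorem gives I = A − B/2 + 1 = 1590.5 − 15/2 + 1 = 1584.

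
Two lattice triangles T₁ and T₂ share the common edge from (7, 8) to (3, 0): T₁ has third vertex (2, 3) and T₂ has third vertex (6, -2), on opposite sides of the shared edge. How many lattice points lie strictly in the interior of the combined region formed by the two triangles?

The union is the simple quadrilateral with vertices (7, 8), (2, 3), (3, 0), (6, -2) in order.
The shoelace formula gives twice the area as |(7·3 − 2·8) + (2·0 − 3·3) + (3·(-2) − 6·0) + (6·8 − 7·(-2))| = 52, so the area is 26.
The number of boundary lattice points is Σ gcd(|Δx|,|Δy|) = gcd(5,5) + gcd(1,3) + gcd(3,2) + gcd(1,10) = 5+1+1+1 = 8.
By Pick's theorem I = A − B/2 + 1 = 26 − 8/2 + 1 = 23.

23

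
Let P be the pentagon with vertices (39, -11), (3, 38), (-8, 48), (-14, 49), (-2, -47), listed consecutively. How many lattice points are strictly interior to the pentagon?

2420

By the shoelace formula, twice the signed area is |(39·38 − 3·(-11)) + (3·48 − (-8)·38) + ((-8)·49 − (-14)·48) + ((-14)·(-47) − (-2)·49) + ((-2)·(-11) − 39·(-47))| = 4854, so the area is 2427.
Summing gcd(|Δx|,|Δy|) over the edges gives the boundary count: gcd(36,49) + gcd(11,10) + gcd(6,1) + gcd(12,96) + gcd(41,36) = 1+1+1+12+1 = 16.
By Pick's theorem A = I + B/2 − 1, so I = 2427 − 16/2 + 1 = 2420.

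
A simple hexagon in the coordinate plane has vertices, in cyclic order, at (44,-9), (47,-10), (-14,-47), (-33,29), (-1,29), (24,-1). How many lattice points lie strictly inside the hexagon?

The shoelace formula gives twice the area as |[44·(-10) − 47·(-9)] + [47·(-47) − (-14)·(-10)] + [(-14)·29 − (-33)·(-47)] + [(-33)·29 − (-1)·29] + [(-1)·(-1) − 24·29] + [24·(-9) − 44·(-1)]| = 6118, so the area is 3059.
Along each edge there are gcd(|Δx|,|Δy|)+1 lattice points, so counting each shared vertex once the boundary has gcd(3,1) + gcd(61,37) + gcd(19,76) + gcd(32,0) + gcd(25,30) + gcd(20,8) = 1+1+19+32+5+4 = 62.
By Pick's theorem A = I + B/2 − 1, so I = 3059 − 62/2 + 1 = 3029.

3029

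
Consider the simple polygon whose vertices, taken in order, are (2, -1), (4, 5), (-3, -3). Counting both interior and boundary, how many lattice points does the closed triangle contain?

The shoelace formula gives twice the area as |[2·5 − 4·(-1)] + [4·(-3) − (-3)·5] + [(-3)·(-1) − 2·(-3)]| = 26, so the area is 13.
The number of boundary lattice points is Σ gcd(|Δx|,|Δy|) = gcd(2,6) + gcd(7,8) + gcd(5,2) = 2+1+1 = 4.
Pick's theorem gives I = A − B/2 + 1 = 13 − 4/2 + 1 = 12, so the closed region contains I + B = 12 + 4 = 16 lattice points.

16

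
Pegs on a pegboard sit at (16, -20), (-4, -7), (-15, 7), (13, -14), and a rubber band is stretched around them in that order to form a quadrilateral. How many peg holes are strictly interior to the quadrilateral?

By the shoelace formula, twice the signed area is |[16·(-7) − (-4)·(-20)] + [(-4)·7 − (-15)·(-7)] + [(-15)·(-14) − 13·7] + [13·(-20) − 16·(-14)]| = 242, so the area is 121.
Summing gcd(|Δx|,|Δy|) over the edges gives the boundary count: gcd(20,13) + gcd(11,14) + gcd(28,21) + gcd(3,6) = 1+1+7+3 = 12.
Pick's theorem gives I = A − B/2 + 1 = 121 − 12/2 + 1 = 116.

116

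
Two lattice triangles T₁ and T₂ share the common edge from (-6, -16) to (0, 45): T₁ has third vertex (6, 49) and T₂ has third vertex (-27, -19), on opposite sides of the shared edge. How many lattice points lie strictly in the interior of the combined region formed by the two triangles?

The union is the simple quadrilateral with vertices (-6, -16), (6, 49), (0, 45), (-27, -19) in order.
Using the shoelace formula, 2A = |[(-6)·49 − 6·(-16)] + [6·45 − 0·49] + [0·(-19) − (-27)·45] + [(-27)·(-16) − (-6)·(-19)]| = 1605, so the area is 802.5.
Along each edge there are gcd(|Δx|,|Δy|)+1 lattice points, so counting each shared vertex once the boundary has gcd(12,65) + gcd(6,4) + gcd(27,64) + gcd(21,3) = 1+2+1+3 = 7.
By Pick's theorem I = A − B/2 + 1 = 802.5 − 7/2 + 1 = 800.

800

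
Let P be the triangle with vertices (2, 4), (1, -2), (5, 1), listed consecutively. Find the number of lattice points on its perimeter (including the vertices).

5

The number of boundary lattice points is Σ gcd(|Δx|,|Δy|) = gcd(1,6) + gcd(4,3) + gcd(3,3) = 1+1+3 = 5.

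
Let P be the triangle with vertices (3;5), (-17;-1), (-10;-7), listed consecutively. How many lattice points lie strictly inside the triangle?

Using the shoelace formula, 2A = |(3·(-1) − (-17)·5) + ((-17)·(-7) − (-10)·(-1)) + ((-10)·5 − 3·(-7))| = 162, so the area is 81.
Along each edge there are gcd(|Δx|,|Δy|)+1 lattice points, so counting each shared vertex once the boundary has gcd(20,6) + gcd(7,6) + gcd(13,12) = 2+1+1 = 4.
By Pick's theorem A = I + B/2 − 1, so I = 81 − 4/2 + 1 = 80.

80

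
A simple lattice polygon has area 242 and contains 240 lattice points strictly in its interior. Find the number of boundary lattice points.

Pick's theorem gives A = I + B/2 − 1, so B = 2(A − I + 1) = 2(242 − 240 + 1) = 6.

6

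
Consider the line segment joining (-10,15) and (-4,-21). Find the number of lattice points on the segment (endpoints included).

The number of lattice points on a segment between lattice points is gcd(|Δx|,|Δy|) + 1 = gcd(6,36) + 1 = 6 + 1 = 7.

7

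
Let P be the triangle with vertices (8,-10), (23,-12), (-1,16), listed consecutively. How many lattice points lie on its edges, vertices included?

Along each edge there are gcd(|Δx|,|Δy|)+1 lattice points, so counting each shared vertex once the boundary has gcd(15,2) + gcd(24,28) + gcd(9,26) = 1+4+1 = 6.

6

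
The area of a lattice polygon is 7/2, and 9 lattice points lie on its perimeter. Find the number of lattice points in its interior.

Pick's theorem A = I + B/2 − 1 rearranges to I = A − B/2 + 1 = 7/2 − 9/2 + 1 = 0.

0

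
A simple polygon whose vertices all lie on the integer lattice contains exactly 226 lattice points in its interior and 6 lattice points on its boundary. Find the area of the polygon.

Pick's theorem states A = I + B/2 − 1, so A = 226 + 6/2 − 1 = 228.

228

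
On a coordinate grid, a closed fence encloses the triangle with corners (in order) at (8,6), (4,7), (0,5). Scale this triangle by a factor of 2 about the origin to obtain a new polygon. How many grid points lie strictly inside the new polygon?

21

By the shoelace formula, twice the signed area is |(8·7 − 4·6) + (4·5 − 0·7) + (0·6 − 8·5)| = 12, so the area is 6.
Along each edge there are gcd(|Δx|,|Δy|)+1 lattice points, so counting each shared vertex once the boundary has gcd(4,1) + gcd(4,2) + gcd(8,1) = 1+2+1 = 4.
Scaling by 2 multiplies the area by 2² = 4 (so the new area is 24) and multiplies the boundary lattice-point count by 2, giving 8.
By Pick's theorem, the interior count of the dilated polygon is 24 − 8/2 + 1 = 21.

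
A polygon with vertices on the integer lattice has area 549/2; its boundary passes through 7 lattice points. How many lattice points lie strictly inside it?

Pick's theorem A = I + B/2 − 1 rearranges to I = A − B/2 + 1 = 549/2 − 7/2 + 1 = 272.

272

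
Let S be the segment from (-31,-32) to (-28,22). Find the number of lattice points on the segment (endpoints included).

The number of lattice points on a segment between lattice points is gcd(|Δx|,|Δy|) + 1 = gcd(3,54) + 1 = 3 + 1 = 4.

4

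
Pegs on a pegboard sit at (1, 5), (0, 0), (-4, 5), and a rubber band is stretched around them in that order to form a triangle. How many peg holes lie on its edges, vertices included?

Summing gcd(|Δx|,|Δy|) over the edges gives the boundary count: gcd(1,5) + gcd(4,5) + gcd(5,0) = 1+1+5 = 7.

7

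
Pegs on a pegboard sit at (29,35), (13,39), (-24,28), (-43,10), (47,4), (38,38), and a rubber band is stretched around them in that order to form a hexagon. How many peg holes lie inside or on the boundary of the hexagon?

By the shoelace formula, twice the signed area is |[29·39 − 13·35] + [13·28 − (-24)·39] + [(-24)·10 − (-43)·28] + [(-43)·4 − 47·10] + [47·38 − 38·4] + [38·35 − 29·38]| = 4160, so the area is 2080.
The number of boundary lattice points is Σ gcd(|Δx|,|Δy|) = gcd(16,4) + gcd(37,11) + gcd(19,18) + gcd(90,6) + gcd(9,34) + gcd(9,3) = 4+1+1+6+1+3 = 16.
Pick's theorem gives I = A − B/2 + 1 = 2080 − 16/2 + 1 = 2073, so the closed region contains I + B = 2073 + 16 = 2089 lattice points.

2089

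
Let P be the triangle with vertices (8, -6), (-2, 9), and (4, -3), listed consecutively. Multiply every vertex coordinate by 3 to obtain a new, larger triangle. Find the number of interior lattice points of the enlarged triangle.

The shoelace formula gives twice the area as |[8·9 − (-2)·(-6)] + [(-2)·(-3) − 4·9] + [4·(-6) − 8·(-3)]| = 30, so the area is 15.
Summing gcd(|Δx|,|Δy|) over the edges gives the boundary count: gcd(10,15) + gcd(6,12) + gcd(4,3) = 5+6+1 = 12.
Scaling by 3 multiplies the area by 3² = 9 (so the new area is 135) and multiplies the boundary lattice-point count by 3, giving 36.
By Pick's theorem, the interior count of the dilated polygon is 135 − 36/2 + 1 = 118.

118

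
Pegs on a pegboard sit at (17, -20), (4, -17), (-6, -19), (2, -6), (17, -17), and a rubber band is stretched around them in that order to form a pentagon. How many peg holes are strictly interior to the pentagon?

145

Using the shoelace formula, 2A = |[17·(-17) − 4·(-20)] + [4·(-19) − (-6)·(-17)] + [(-6)·(-6) − 2·(-19)] + [2·(-17) − 17·(-6)] + [17·(-20) − 17·(-17)]| = 296, so the area is 148.
Summing gcd(|Δx|,|Δy|) over the edges gives the boundary count: gcd(13,3) + gcd(10,2) + gcd(8,13) + gcd(15,11) + gcd(0,3) = 1+2+1+1+3 = 8.
Pick's theorem gives I = A − B/2 + 1 = 148 − 8/2 + 1 = 145.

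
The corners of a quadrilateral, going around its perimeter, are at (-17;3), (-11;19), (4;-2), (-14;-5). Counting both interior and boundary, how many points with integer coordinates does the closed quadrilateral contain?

The shoelace formula gives twice the area as |[(-17)·19 − (-11)·3] + [(-11)·(-2) − 4·19] + [4·(-5) − (-14)·(-2)] + [(-14)·3 − (-17)·(-5)]| = 519, so the area is 259.5.
Summing gcd(|Δx|,|Δy|) over the edges gives the boundary count: gcd(6,16) + gcd(15,21) + gcd(18,3) + gcd(3,8) = 2+3+3+1 = 9.
Pick's theorem gives I = A − B/2 + 1 = 259.5 − 9/2 + 1 = 256, so the closed region contains I + B = 256 + 9 = 265 lattice points.

265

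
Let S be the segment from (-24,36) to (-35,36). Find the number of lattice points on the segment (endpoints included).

12

The number of lattice points on a segment between lattice points is gcd(|Δx|,|Δy|) + 1 = gcd(11,0) + 1 = 11 + 1 = 12.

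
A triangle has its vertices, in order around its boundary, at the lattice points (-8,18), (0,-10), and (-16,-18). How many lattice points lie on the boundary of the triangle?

16

Along each edge there are gcd(|Δx|,|Δy|)+1 lattice points, so counting each shared vertex once the boundary has gcd(8,28) + gcd(16,8) + gcd(8,36) = 4+8+4 = 16.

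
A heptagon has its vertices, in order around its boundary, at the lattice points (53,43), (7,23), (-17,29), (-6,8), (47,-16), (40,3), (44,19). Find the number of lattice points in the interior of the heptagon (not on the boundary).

Using the shoelace formula, 2A = |[53·23 − 7·43] + [7·29 − (-17)·23] + [(-17)·8 − (-6)·29] + [(-6)·(-16) − 47·8] + [47·3 − 40·(-16)] + [40·19 − 44·3] + [44·43 − 53·19]| = 3564, so the area is 1782.
The number of boundary lattice points is Σ gcd(|Δx|,|Δy|) = gcd(46,20) + gcd(24,6) + gcd(11,21) + gcd(53,24) + gcd(7,19) + gcd(4,16) + gcd(9,24) = 2+6+1+1+1+4+3 = 18.
Pick's theorem gives I = A − B/2 + 1 = 1782 − 18/2 + 1 = 1774.

1774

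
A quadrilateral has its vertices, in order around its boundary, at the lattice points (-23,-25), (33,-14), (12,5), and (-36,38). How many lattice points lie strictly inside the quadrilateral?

By the shoelace formula, twice the signed area is |[(-23)·(-14) − 33·(-25)] + [33·5 − 12·(-14)] + [12·38 − (-36)·5] + [(-36)·(-25) − (-23)·38]| = 3890, so the area is 1945.
Summing gcd(|Δx|,|Δy|) over the edges gives the boundary count: gcd(56,11) + gcd(21,19) + gcd(48,33) + gcd(13,63) = 1+1+3+1 = 6.
By Pick's theorem A = I + B/2 − 1, so I = 1945 − 6/2 + 1 = 1943.

1943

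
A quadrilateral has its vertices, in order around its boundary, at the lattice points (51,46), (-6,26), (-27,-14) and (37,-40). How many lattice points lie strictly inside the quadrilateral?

3862

Using the shoelace formula, 2A = |(51·26 − (-6)·46) + ((-6)·(-14) − (-27)·26) + ((-27)·(-40) − 37·(-14)) + (37·46 − 51·(-40))| = 7728, so the area is 3864.
Summing gcd(|Δx|,|Δy|) over the edges gives the boundary count: gcd(57,20) + gcd(21,40) + gcd(64,26) + gcd(14,86) = 1+1+2+2 = 6.
By Pick's theorem A = I + B/2 − 1, so I = 3864 − 6/2 + 1 = 3862.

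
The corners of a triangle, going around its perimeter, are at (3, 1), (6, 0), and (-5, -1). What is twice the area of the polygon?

By the shoelace formula, twice the signed area is |[3·0 − 6·1] + [6·(-1) − (-5)·0] + [(-5)·1 − 3·(-1)]| = 14, so the area is 7.

14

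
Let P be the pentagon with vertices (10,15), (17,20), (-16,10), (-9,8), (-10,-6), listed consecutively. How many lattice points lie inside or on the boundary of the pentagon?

By the shoelace formula, twice the signed area is |(10·20 − 17·15) + (17·10 − (-16)·20) + ((-16)·8 − (-9)·10) + ((-9)·(-6) − (-10)·8) + ((-10)·15 − 10·(-6))| = 441, so the area is 441/2.
Summing gcd(|Δx|,|Δy|) over the edges gives the boundary count: gcd(7,5) + gcd(33,10) + gcd(7,2) + gcd(1,14) + gcd(20,21) = 1+1+1+1+1 = 5.
Pick's theorem gives I = A − B/2 + 1 = 441/2 − 5/2 + 1 = 219, so the closed region contains I + B = 219 + 5 = 224 lattice points.

224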